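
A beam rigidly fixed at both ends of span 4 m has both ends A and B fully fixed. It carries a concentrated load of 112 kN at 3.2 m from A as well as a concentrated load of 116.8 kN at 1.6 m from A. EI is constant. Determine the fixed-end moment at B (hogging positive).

Release both end moments; the primary structure is a simply-supported span AB with redundants M_A and M_B.
End rotations of the released simple span under the applied load (×1/EI):
  at A: point load 112 at a = 3.2: Pab(L + b)/(6LEI) = 57.34/EI
  at B: point load 112 at a = 3.2: Pab(L + a)/(6LEI) = 86.02/EI
  at A: point load 116.8 at a = 1.6: Pab(L + b)/(6LEI) = 119.6/EI
  at B: point load 116.8 at a = 1.6: Pab(L + a)/(6LEI) = 104.7/EI
  θ_A0 = 176.9/EI,  θ_B0 = 190.7/EI
Flexibility coefficients: a unit moment at one end gives L/(3EI) there and L/(6EI) at the far end, so f₁₁ = f₂₂ = 1.333/EI and f₁₂ = f₂₁ = 0.6667/EI.
Compatibility — zero rotation at each built-in end:
  1.333 M_A + 0.6667 M_B = 176.9
  0.6667 M_A + 1.333 M_B = 190.7
Solving the pair gives M_A = 81.61 kN·m and M_B = 102.2 kN·m (hogging).

M_B = 102.2 kN·m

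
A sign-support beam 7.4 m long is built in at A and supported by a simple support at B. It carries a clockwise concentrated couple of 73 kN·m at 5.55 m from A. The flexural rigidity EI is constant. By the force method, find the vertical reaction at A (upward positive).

R_A = -13.87 kN

Choose R_B as the redundant. The primary structure is the cantilever fixed at A.
Downward deflection at the released point B due to the loads:
  clockwise couple 73 at a = 5.55: M₀a(2L − a)/(2EI) = 1874/EI
Flexibility coefficient — unit upward force at B: δ_{BB} = L³/(3EI) = 135.1/EI.
Compatibility at B: δ_0 − R_B·δ_{BB} = 0, so R_B = 1874/135.1 = 13.87 kN.
Vertical equilibrium: R_A = ΣP − R_B = 0 − 13.87 = -13.87 kN.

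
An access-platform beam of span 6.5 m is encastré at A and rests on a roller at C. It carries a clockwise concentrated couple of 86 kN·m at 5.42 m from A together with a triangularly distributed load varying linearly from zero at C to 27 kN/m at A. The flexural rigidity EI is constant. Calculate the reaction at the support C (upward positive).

R_C = 36.85 kN

Release the roller at C. Primary structure: cantilever fixed at A.
Free-end deflection of the primary structure under the applied loading (downward +):
  clockwise couple 86 at a = 5.42: M₀a(2L − a)/(2EI) = 1767/EI
  triangular load, peak 27 at the fixed end: w₀L⁴/(30EI) = 1607/EI
  δ_0 = 3373/EI
Tip deflection under a unit load at C: L³/(3EI) = 91.54/EI.
Compatibility at C: δ_0 − R_C·δ_{CC} = 0, so R_C = 3373/91.54 = 36.85 kN.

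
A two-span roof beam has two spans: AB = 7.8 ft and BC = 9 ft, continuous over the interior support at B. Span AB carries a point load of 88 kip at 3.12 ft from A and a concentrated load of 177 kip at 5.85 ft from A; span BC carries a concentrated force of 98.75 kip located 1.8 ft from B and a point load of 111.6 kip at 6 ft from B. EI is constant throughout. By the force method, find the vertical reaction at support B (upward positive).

Take M_B as the redundant. Released structure: two simple spans AB and BC with a hinge at B.
Discontinuity in slope at B on the released structure — sum the simple-span end rotations:
  span AB: point load 88 at a = 3.12: Pab(L + a)/(6LEI) = 299.8/EI
  span AB: point load 177 at a = 5.85: Pab(L + a)/(6LEI) = 588.9/EI
  span BC: point load 98.75 at a = 1.8: Pab(L + b)/(6LEI) = 383.9/EI
  span BC: point load 111.6 at a = 6: Pab(L + b)/(6LEI) = 446.4/EI
  relative rotation θ_0 = (888.7 + 830.3)/EI = 1719/EI
A unit hogging moment at B produces rotation L₁/(3EI) + L₂/(3EI) = 5.6/EI.
Compatibility: M_B·(L₁+L₂)/(3EI) = θ_0, giving M_B = 307 kip·ft (hogging).
Span AB, ΣM about A with M_B applied at B: R_B^{AB}·7.8 = 1310 + 307, so R_B^{AB} = 207.3 kip and R_A = 265 − 207.3 = 57.69 kip.
Span BC, ΣM about C: R_B^{BC}·9 = 1046 + 307, so R_B^{BC} = 150.3 kip and R_C = 210.3 − 150.3 = 60.04 kip.
R_B = 207.3 + 150.3 = 357.6 kip.

R_B = 357.6 kip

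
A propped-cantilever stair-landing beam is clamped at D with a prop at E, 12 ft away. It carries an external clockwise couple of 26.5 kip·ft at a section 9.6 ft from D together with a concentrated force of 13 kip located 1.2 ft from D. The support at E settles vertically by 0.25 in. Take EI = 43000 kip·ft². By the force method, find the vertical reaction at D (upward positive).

Take the reaction at E as the redundant and release it; the primary structure is a cantilever fixed at D.
Free-end deflection of the primary structure under the applied loading (downward +):
  clockwise couple 26.5 at a = 9.6: M₀a(2L − a)/(2EI) = 1832/EI
  point load 13 at a = 1.2: Pa²(3L − a)/(6EI) = 108.6/EI
  δ_0 = 1940/EI
Tip deflection under a unit load at E: L³/(3EI) = 576/EI.
With EI = 43000 kip·ft²: δ_0 = 0.045122 ft and δ_{EE} = 0.013395 ft/kip.
Compatibility — the beam at E must follow the support down by 0.02083 ft: δ_0 − R_E·δ_{EE} = 0.02083, so R_E = (0.045122 − 0.02083)/0.013395 = 1.813 kip.
Vertical equilibrium: R_D = ΣP − R_E = 13 − 1.813 = 11.19 kip.

R_D = 11.19 kip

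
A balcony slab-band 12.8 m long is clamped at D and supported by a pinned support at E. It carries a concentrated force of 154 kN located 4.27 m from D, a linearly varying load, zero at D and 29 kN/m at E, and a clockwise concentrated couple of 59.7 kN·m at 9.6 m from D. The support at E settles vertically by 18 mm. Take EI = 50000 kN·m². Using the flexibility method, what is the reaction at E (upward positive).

R_E = 130.2 kN

Take the reaction at E as the redundant and release it; the primary structure is a cantilever fixed at D.
Primary-structure tip deflection at E by superposition:
  point load 154 at a = 4.27: Pa²(3L − a)/(6EI) = 15972/EI
  triangular load, peak 29 at the free end: 11w₀L⁴/(120EI) = 71359/EI
  clockwise couple 59.7 at a = 9.6: M₀a(2L − a)/(2EI) = 4585/EI
  δ_0 = 91916/EI
Tip deflection under a unit load at E: L³/(3EI) = 699.1/EI.
With EI = 50000 kN·m²: δ_0 = 1.8383 m and δ_{EE} = 0.013981 m/kN.
Compatibility — the beam at E must follow the support down by 0.018 m: δ_0 − R_E·δ_{EE} = 0.018, so R_E = (1.8383 − 0.018)/0.013981 = 130.2 kN.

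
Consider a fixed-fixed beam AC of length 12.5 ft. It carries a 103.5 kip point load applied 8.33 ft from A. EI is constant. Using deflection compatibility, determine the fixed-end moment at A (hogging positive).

M_A = 95.95 kip·ft

Release both end moments; the primary structure is a simply-supported span AC with redundants M_A and M_C.
End rotations of the released simple span under the applied load (×1/EI):
  at A: point load 103.5 at a = 8.33: Pab(L + b)/(6LEI) = 799.1/EI
  at C: point load 103.5 at a = 8.33: Pab(L + a)/(6LEI) = 998.5/EI
  θ_A0 = 799.1/EI,  θ_C0 = 998.5/EI
Flexibility coefficients: a unit moment at one end gives L/(3EI) there and L/(6EI) at the far end, so f₁₁ = f₂₂ = 4.167/EI and f₁₂ = f₂₁ = 2.083/EI.
Compatibility — zero rotation at each built-in end:
  4.167 M_A + 2.083 M_C = 799.1
  2.083 M_A + 4.167 M_C = 998.5
Solving the pair gives M_A = 95.95 kip·ft and M_C = 191.7 kip·ft (hogging).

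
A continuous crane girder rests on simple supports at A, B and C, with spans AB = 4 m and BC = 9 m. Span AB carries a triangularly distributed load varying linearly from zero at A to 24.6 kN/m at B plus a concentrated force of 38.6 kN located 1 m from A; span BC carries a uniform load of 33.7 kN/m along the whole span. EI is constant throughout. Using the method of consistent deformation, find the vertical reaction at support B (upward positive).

Release continuity at B by inserting a hinge; the redundant is the internal moment M_B. The primary structure is two simply-supported spans AB and BC.
End slopes at the hinge B, treating each span as simply supported:
  span AB: triangular load, peak 24.6: w₀L³/(45EI) = 34.99/EI
  span AB: point load 38.6 at a = 1: Pab(L + a)/(6LEI) = 24.12/EI
  span BC: UDL 33.7: wL³/(24EI) = 1024/EI
  relative rotation θ_0 = (59.11 + 1024)/EI = 1083/EI
A unit hogging moment at B produces rotation L₁/(3EI) + L₂/(3EI) = 4.333/EI.
Compatibility: M_B·(L₁+L₂)/(3EI) = θ_0, giving M_B = 249.9 kN·m (hogging).
Span AB, ΣM about A with M_B applied at B: R_B^{AB}·4 = 169.8 + 249.9, so R_B^{AB} = 104.9 kN and R_A = 87.8 − 104.9 = -17.12 kN.
Span BC, ΣM about C: R_B^{BC}·9 = 1365 + 249.9, so R_B^{BC} = 179.4 kN and R_C = 303.3 − 179.4 = 123.9 kN.
R_B = 104.9 + 179.4 = 284.3 kN.

R_B = 284.3 kN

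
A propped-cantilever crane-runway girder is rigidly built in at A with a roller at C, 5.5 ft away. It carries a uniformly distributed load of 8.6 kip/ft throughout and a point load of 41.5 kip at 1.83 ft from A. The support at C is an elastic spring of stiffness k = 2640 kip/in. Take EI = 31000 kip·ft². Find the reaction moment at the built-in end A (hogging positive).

Take the reaction at C as the redundant and release it; the primary structure is a cantilever fixed at A.
Primary-structure tip deflection at C by superposition:
  UDL 8.6: wL⁴/(8EI) = 983.7/EI
  point load 41.5 at a = 1.83: Pa²(3L − a)/(6EI) = 339.8/EI
  δ_0 = 1323/EI
Tip deflection under a unit load at C: L³/(3EI) = 55.46/EI.
With EI = 31000 kip·ft²: δ_0 = 0.042693 ft and δ_{CC} = 0.001789 ft/kip.
Compatibility — the spring shortens by R_C/k under the reaction it provides: δ_0 − R_C·δ_{CC} = R_C/k. With 1/k = 1/(2640×12) ft/kip = 0.000032 ft/kip, R_C = δ_0 / (δ_{CC} + 1/k) = 0.042693 / (0.001789 + 0.000032) = 23.45 kip.
Moment equilibrium about A: M_A = Σ(load moments about A) − R_C·L = 206 − 23.45×5.5 = 77.04 kip·ft.

M_A = 77.04 kip·ft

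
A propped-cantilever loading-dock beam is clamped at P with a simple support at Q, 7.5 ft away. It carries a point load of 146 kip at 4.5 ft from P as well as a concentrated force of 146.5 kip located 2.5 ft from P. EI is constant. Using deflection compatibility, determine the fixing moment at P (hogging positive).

Remove the prop at Q; the released (primary) structure is a cantilever built in at P.
Deflection at Q on the released cantilever, summing each load's contribution:
  point load 146 at a = 4.5: Pa²(3L − a)/(6EI) = 8870/EI
  point load 146.5 at a = 2.5: Pa²(3L − a)/(6EI) = 3052/EI
  δ_0 = 11922/EI
Flexibility coefficient — unit upward force at Q: δ_{QQ} = L³/(3EI) = 140.6/EI.
The prop prevents deflection at Q: R_Q = δ_0/δ_{QQ} = 11922/140.6 = 84.78 kip.
Moment equilibrium about P: M_P = Σ(load moments about P) − R_Q·L = 1023 − 84.78×7.5 = 387.4 kip·ft.

M_P = 387.4 kip·ft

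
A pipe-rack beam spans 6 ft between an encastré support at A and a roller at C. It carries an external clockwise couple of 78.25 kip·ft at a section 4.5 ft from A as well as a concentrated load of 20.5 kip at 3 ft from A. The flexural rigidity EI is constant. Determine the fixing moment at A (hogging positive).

Release the roller at C. Primary structure: cantilever fixed at A.
Downward deflection at the released point C due to the loads:
  clockwise couple 78.25 at a = 4.5: M₀a(2L − a)/(2EI) = 1320/EI
  point load 20.5 at a = 3: Pa²(3L − a)/(6EI) = 461.2/EI
  δ_0 = 1782/EI
Tip deflection under a unit load at C: L³/(3EI) = 72/EI.
The prop prevents deflection at C: R_C = δ_0/δ_{CC} = 1782/72 = 24.75 kip.
Moment equilibrium about A: M_A = Σ(load moments about A) − R_C·L = 139.8 − 24.75×6 = -8.727 kip·ft.

M_A = -8.727 kip·ft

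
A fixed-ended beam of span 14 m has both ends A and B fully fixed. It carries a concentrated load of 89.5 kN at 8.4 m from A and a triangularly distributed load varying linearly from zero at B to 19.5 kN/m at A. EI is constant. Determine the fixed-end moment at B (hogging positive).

M_B = 307.8 kN·m

Take the two fixed-end moments M_A, M_B as redundants; the released structure is the simple span AB.
On the primary (simply-supported) span, the end slopes from the loading are:
  at A: point load 89.5 at a = 8.4: Pab(L + b)/(6LEI) = 982.4/EI
  at B: point load 89.5 at a = 8.4: Pab(L + a)/(6LEI) = 1123/EI
  at A: triangular load, peak 19.5: w₀L³/(45EI) = 1189/EI
  at B: triangular load, peak 19.5: 7w₀L³/(360EI) = 1040/EI
  θ_A0 = 2171/EI,  θ_B0 = 2163/EI
Flexibility coefficients: a unit moment at one end gives L/(3EI) there and L/(6EI) at the far end, so f₁₁ = f₂₂ = 4.667/EI and f₁₂ = f₂₁ = 2.333/EI.
Compatibility — zero rotation at each built-in end:
  4.667 M_A + 2.333 M_B = 2171
  2.333 M_A + 4.667 M_B = 2163
Solving the pair gives M_A = 311.4 kN·m and M_B = 307.8 kN·m (hogging).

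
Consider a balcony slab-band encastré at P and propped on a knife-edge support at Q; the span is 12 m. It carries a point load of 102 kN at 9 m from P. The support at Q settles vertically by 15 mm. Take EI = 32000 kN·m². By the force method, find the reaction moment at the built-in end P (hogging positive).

M_P = 153.4 kN·m

Choose R_Q as the redundant. The primary structure is the cantilever fixed at P.
Free-end deflection of the primary structure under the applied loading (downward +):
  point load 102 at a = 9: Pa²(3L − a)/(6EI) = 37179/EI
Tip deflection under a unit load at Q: L³/(3EI) = 576/EI.
With EI = 32000 kN·m²: δ_0 = 1.1618 m and δ_{QQ} = 0.018 m/kN.
Compatibility — the beam at Q must follow the support down by 0.015 m: δ_0 − R_Q·δ_{QQ} = 0.015, so R_Q = (1.1618 − 0.015)/0.018 = 63.71 kN.
Moment equilibrium about P: M_P = Σ(load moments about P) − R_Q·L = 918 − 63.71×12 = 153.4 kN·m.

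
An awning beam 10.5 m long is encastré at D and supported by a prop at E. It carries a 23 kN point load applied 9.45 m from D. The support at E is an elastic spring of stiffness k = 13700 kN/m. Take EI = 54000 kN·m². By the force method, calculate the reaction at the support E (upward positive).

R_E = 19.36 kN

Choose R_E as the redundant. The primary structure is the cantilever fixed at D.
Deflection at E on the released cantilever, summing each load's contribution:
  point load 23 at a = 9.45: Pa²(3L − a)/(6EI) = 7548/EI
Tip deflection under a unit load at E: L³/(3EI) = 385.9/EI.
With EI = 54000 kN·m²: δ_0 = 0.13978 m and δ_{EE} = 0.007146 m/kN.
Compatibility — the spring shortens by R_E/k under the reaction it provides: δ_0 − R_E·δ_{EE} = R_E/k. With 1/k = 0.000073 m/kN, R_E = δ_0 / (δ_{EE} + 1/k) = 0.13978 / (0.007146 + 0.000073) = 19.36 kN.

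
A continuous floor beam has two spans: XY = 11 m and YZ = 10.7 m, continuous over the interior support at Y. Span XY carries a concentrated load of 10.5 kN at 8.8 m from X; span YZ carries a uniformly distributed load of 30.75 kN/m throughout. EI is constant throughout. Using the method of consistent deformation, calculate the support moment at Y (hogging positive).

Release continuity at Y by inserting a hinge; the redundant is the internal moment M_Y. The primary structure is two simply-supported spans XY and YZ.
End slopes at the hinge Y, treating each span as simply supported:
  span XY: point load 10.5 at a = 8.8: Pab(L + a)/(6LEI) = 60.98/EI
  span YZ: UDL 30.75: wL³/(24EI) = 1570/EI
  relative rotation θ_0 = (60.98 + 1570)/EI = 1631/EI
A unit hogging moment at Y produces rotation L₁/(3EI) + L₂/(3EI) = 7.233/EI.
Compatibility: M_Y·(L₁+L₂)/(3EI) = θ_0, giving M_Y = 225.4 kN·m (hogging).

M_Y = 225.4 kN·m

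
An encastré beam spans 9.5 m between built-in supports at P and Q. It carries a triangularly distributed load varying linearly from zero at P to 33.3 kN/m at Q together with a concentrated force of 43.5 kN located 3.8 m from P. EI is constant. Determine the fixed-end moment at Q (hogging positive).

Take the two fixed-end moments M_P, M_Q as redundants; the released structure is the simple span PQ.
End rotations of the released simple span under the applied load (×1/EI):
  at P: triangular load, peak 33.3: 7w₀L³/(360EI) = 555.2/EI
  at Q: triangular load, peak 33.3: w₀L³/(45EI) = 634.5/EI
  at P: point load 43.5 at a = 3.8: Pab(L + b)/(6LEI) = 251.3/EI
  at Q: point load 43.5 at a = 3.8: Pab(L + a)/(6LEI) = 219.8/EI
  θ_P0 = 806.4/EI,  θ_Q0 = 854.3/EI
Flexibility coefficients: a unit moment at one end gives L/(3EI) there and L/(6EI) at the far end, so f₁₁ = f₂₂ = 3.167/EI and f₁₂ = f₂₁ = 1.583/EI.
Compatibility — zero rotation at each built-in end:
  3.167 M_P + 1.583 M_Q = 806.4
  1.583 M_P + 3.167 M_Q = 854.3
Solving the pair gives M_P = 159.7 kN·m and M_Q = 189.9 kN·m (hogging).

M_Q = 189.9 kN·m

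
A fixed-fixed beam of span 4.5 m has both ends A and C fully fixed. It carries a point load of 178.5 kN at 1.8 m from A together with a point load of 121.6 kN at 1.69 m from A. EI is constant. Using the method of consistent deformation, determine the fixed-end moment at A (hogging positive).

M_A = 195.8 kN·m

Release both end moments; the primary structure is a simply-supported span AC with redundants M_A and M_C.
End rotations of the released simple span under the applied load (×1/EI):
  at A: point load 178.5 at a = 1.8: Pab(L + b)/(6LEI) = 231.3/EI
  at C: point load 178.5 at a = 1.8: Pab(L + a)/(6LEI) = 202.4/EI
  at A: point load 121.6 at a = 1.69: Pab(L + b)/(6LEI) = 156.3/EI
  at C: point load 121.6 at a = 1.69: Pab(L + a)/(6LEI) = 132.4/EI
  θ_A0 = 387.7/EI,  θ_C0 = 334.8/EI
Flexibility coefficients: a unit moment at one end gives L/(3EI) there and L/(6EI) at the far end, so f₁₁ = f₂₂ = 1.5/EI and f₁₂ = f₂₁ = 0.75/EI.
Compatibility — zero rotation at each built-in end:
  1.5 M_A + 0.75 M_C = 387.7
  0.75 M_A + 1.5 M_C = 334.8
Solving the pair gives M_A = 195.8 kN·m and M_C = 125.3 kN·m (hogging).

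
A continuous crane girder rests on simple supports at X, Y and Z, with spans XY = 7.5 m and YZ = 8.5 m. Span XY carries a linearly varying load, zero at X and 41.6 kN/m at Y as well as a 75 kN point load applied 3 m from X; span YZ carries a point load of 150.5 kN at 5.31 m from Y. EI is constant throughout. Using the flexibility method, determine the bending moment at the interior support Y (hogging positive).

Release continuity at Y by inserting a hinge; the redundant is the internal moment M_Y. The primary structure is two simply-supported spans XY and YZ.
End slopes at the hinge Y, treating each span as simply supported:
  span XY: triangular load, peak 41.6: w₀L³/(45EI) = 390/EI
  span XY: point load 75 at a = 3: Pab(L + a)/(6LEI) = 236.2/EI
  span YZ: point load 150.5 at a = 5.31: Pab(L + b)/(6LEI) = 584.3/EI
  relative rotation θ_0 = (626.2 + 584.3)/EI = 1211/EI
A unit hogging moment at Y produces rotation L₁/(3EI) + L₂/(3EI) = 5.333/EI.
Slope continuity at Y: θ_0 = M_Y·5.333/EI, so M_Y = 1211/5.333 = 227 kN·m (hogging).

M_Y = 227 kN·m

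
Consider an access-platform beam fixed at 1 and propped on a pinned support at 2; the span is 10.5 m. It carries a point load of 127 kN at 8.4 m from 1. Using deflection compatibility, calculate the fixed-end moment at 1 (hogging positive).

Take the reaction at 2 as the redundant and release it; the primary structure is a cantilever fixed at 1.
Downward deflection at the released point 2 due to the loads:
  point load 127 at a = 8.4: Pa²(3L − a)/(6EI) = 34500/EI
Flexibility coefficient — unit upward force at 2: δ_{22} = L³/(3EI) = 385.9/EI.
Compatibility at 2: δ_0 − R_2·δ_{22} = 0, so R_2 = 34500/385.9 = 89.41 kN.
Moment equilibrium about 1: M_1 = Σ(load moments about 1) − R_2·L = 1067 − 89.41×10.5 = 128 kN·m.

M_1 = 128 kN·m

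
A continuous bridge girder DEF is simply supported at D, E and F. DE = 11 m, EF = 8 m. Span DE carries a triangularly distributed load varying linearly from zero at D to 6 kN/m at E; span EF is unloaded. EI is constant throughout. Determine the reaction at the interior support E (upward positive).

Take M_E as the redundant. Released structure: two simple spans DE and EF with a hinge at E.
Rotations at E on the released spans (each span's end-slope, ×1/EI):
  span DE: triangular load, peak 6: w₀L³/(45EI) = 177.5/EI
  relative rotation θ_0 = (177.5 + 0)/EI = 177.5/EI
A unit hogging moment at E produces rotation L₁/(3EI) + L₂/(3EI) = 6.333/EI.
Compatibility: M_E·(L₁+L₂)/(3EI) = θ_0, giving M_E = 28.02 kN·m (hogging).
Span DE, ΣM about D with M_E applied at E: R_E^{DE}·11 = 242 + 28.02, so R_E^{DE} = 24.55 kN and R_D = 33 − 24.55 = 8.453 kN.
Span EF, ΣM about F: R_E^{EF}·8 = 0 + 28.02, so R_E^{EF} = 3.503 kN and R_F = 0 − 3.503 = -3.503 kN.
R_E = 24.55 + 3.503 = 28.05 kN.

R_E = 28.05 kN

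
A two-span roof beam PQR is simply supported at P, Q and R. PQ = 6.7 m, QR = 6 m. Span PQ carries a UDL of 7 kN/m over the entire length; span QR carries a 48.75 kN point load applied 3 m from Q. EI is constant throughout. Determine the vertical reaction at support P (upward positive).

R_P = 16.49 kN

Take M_Q as the redundant. Released structure: two simple spans PQ and QR with a hinge at Q.
Rotations at Q on the released spans (each span's end-slope, ×1/EI):
  span PQ: UDL 7: wL³/(24EI) = 87.72/EI
  span QR: point load 48.75 at a = 3: Pab(L + b)/(6LEI) = 109.7/EI
  relative rotation θ_0 = (87.72 + 109.7)/EI = 197.4/EI
A unit hogging moment at Q produces rotation L₁/(3EI) + L₂/(3EI) = 4.233/EI.
Slope continuity at Q: θ_0 = M_Q·4.233/EI, so M_Q = 197.4/4.233 = 46.63 kN·m (hogging).
Span PQ, ΣM about P with M_Q applied at Q: R_Q^{PQ}·6.7 = 157.1 + 46.63, so R_Q^{PQ} = 30.41 kN and R_P = 46.9 − 30.41 = 16.49 kN.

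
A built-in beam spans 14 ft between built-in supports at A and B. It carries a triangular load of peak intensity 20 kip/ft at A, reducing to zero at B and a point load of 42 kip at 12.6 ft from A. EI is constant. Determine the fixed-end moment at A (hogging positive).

M_A = 201.3 kip·ft

Release both end moments; the primary structure is a simply-supported span AB with redundants M_A and M_B.
End rotations of the released simple span under the applied load (×1/EI):
  at A: triangular load, peak 20: w₀L³/(45EI) = 1220/EI
  at B: triangular load, peak 20: 7w₀L³/(360EI) = 1067/EI
  at A: point load 42 at a = 12.6: Pab(L + b)/(6LEI) = 135.8/EI
  at B: point load 42 at a = 12.6: Pab(L + a)/(6LEI) = 234.6/EI
  θ_A0 = 1355/EI,  θ_B0 = 1302/EI
Flexibility coefficients: a unit moment at one end gives L/(3EI) there and L/(6EI) at the far end, so f₁₁ = f₂₂ = 4.667/EI and f₁₂ = f₂₁ = 2.333/EI.
Compatibility — zero rotation at each built-in end:
  4.667 M_A + 2.333 M_B = 1355
  2.333 M_A + 4.667 M_B = 1302
Solving the pair gives M_A = 201.3 kip·ft and M_B = 178.3 kip·ft (hogging).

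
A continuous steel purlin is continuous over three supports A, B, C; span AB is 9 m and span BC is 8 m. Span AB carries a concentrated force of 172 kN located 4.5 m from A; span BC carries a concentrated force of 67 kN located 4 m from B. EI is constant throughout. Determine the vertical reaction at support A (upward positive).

Release continuity at B by inserting a hinge; the redundant is the internal moment M_B. The primary structure is two simply-supported spans AB and BC.
Rotations at B on the released spans (each span's end-slope, ×1/EI):
  span AB: point load 172 at a = 4.5: Pab(L + a)/(6LEI) = 870.8/EI
  span BC: point load 67 at a = 4: Pab(L + b)/(6LEI) = 268/EI
  relative rotation θ_0 = (870.8 + 268)/EI = 1139/EI
A unit hogging moment at B produces rotation L₁/(3EI) + L₂/(3EI) = 5.667/EI.
Slope continuity at B: θ_0 = M_B·5.667/EI, so M_B = 1139/5.667 = 201 kN·m (hogging).
Span AB, ΣM about A with M_B applied at B: R_B^{AB}·9 = 774 + 201, so R_B^{AB} = 108.3 kN and R_A = 172 − 108.3 = 63.67 kN.

R_A = 63.67 kN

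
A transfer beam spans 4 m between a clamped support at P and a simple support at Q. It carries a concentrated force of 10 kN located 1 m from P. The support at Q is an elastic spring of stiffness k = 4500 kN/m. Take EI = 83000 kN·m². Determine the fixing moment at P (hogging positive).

Release the roller at Q. Primary structure: cantilever fixed at P.
Downward deflection at the released point Q due to the loads:
  point load 10 at a = 1: Pa²(3L − a)/(6EI) = 18.33/EI
Tip deflection under a unit load at Q: L³/(3EI) = 21.33/EI.
With EI = 83000 kN·m²: δ_0 = 0.000221 m and δ_{QQ} = 0.000257 m/kN.
Compatibility — the spring shortens by R_Q/k under the reaction it provides: δ_0 − R_Q·δ_{QQ} = R_Q/k. With 1/k = 0.000222 m/kN, R_Q = δ_0 / (δ_{QQ} + 1/k) = 0.000221 / (0.000257 + 0.000222) = 0.4609 kN.
Moment equilibrium about P: M_P = Σ(load moments about P) − R_Q·L = 10 − 0.4609×4 = 8.156 kN·m.

M_P = 8.156 kN·m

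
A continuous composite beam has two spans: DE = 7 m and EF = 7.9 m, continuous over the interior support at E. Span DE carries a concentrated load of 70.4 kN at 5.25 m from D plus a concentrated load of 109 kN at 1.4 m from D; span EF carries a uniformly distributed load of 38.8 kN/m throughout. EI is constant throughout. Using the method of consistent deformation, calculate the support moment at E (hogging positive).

Take M_E as the redundant. Released structure: two simple spans DE and EF with a hinge at E.
Discontinuity in slope at E on the released structure — sum the simple-span end rotations:
  span DE: point load 70.4 at a = 5.25: Pab(L + a)/(6LEI) = 188.7/EI
  span DE: point load 109 at a = 1.4: Pab(L + a)/(6LEI) = 170.9/EI
  span EF: UDL 38.8: wL³/(24EI) = 797.1/EI
  relative rotation θ_0 = (359.6 + 797.1)/EI = 1157/EI
A unit hogging moment at E produces rotation L₁/(3EI) + L₂/(3EI) = 4.967/EI.
Slope continuity at E: θ_0 = M_E·4.967/EI, so M_E = 1157/4.967 = 232.9 kN·m (hogging).

M_E = 232.9 kN·m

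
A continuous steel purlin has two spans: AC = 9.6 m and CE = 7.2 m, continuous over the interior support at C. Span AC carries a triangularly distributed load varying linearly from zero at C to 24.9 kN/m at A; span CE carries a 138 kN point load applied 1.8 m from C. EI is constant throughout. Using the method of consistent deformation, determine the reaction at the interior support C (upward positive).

R_C = 178.9 kN

Take M_C as the redundant. Released structure: two simple spans AC and CE with a hinge at C.
Discontinuity in slope at C on the released structure — sum the simple-span end rotations:
  span AC: triangular load, peak 24.9: 7w₀L³/(360EI) = 428.4/EI
  span CE: point load 138 at a = 1.8: Pab(L + b)/(6LEI) = 391.2/EI
  relative rotation θ_0 = (428.4 + 391.2)/EI = 819.6/EI
A unit hogging moment at C produces rotation L₁/(3EI) + L₂/(3EI) = 5.6/EI.
Compatibility: M_C·(L₁+L₂)/(3EI) = θ_0, giving M_C = 146.4 kN·m (hogging).
Span AC, ΣM about A with M_C applied at C: R_C^{AC}·9.6 = 382.5 + 146.4, so R_C^{AC} = 55.09 kN and R_A = 119.5 − 55.09 = 64.43 kN.
Span CE, ΣM about E: R_C^{CE}·7.2 = 745.2 + 146.4, so R_C^{CE} = 123.8 kN and R_E = 138 − 123.8 = 14.17 kN.
R_C = 55.09 + 123.8 = 178.9 kN.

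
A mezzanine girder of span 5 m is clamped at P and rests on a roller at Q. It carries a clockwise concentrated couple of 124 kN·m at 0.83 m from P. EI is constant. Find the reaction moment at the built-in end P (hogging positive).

M_P = 67.37 kN·m

Take the reaction at Q as the redundant and release it; the primary structure is a cantilever fixed at P.
Deflection at Q on the released cantilever, summing each load's contribution:
  clockwise couple 124 at a = 0.83: M₀a(2L − a)/(2EI) = 471.9/EI
Flexibility coefficient — unit upward force at Q: δ_{QQ} = L³/(3EI) = 41.67/EI.
Compatibility at Q: δ_0 − R_Q·δ_{QQ} = 0, so R_Q = 471.9/41.67 = 11.33 kN.
Moment equilibrium about P: M_P = Σ(load moments about P) − R_Q·L = 124 − 11.33×5 = 67.37 kN·m.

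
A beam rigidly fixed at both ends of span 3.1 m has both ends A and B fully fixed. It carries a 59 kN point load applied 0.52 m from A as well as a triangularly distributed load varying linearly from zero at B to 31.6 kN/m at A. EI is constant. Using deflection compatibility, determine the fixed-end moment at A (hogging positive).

Take the two fixed-end moments M_A, M_B as redundants; the released structure is the simple span AB.
End rotations of the released simple span under the applied load (×1/EI):
  at A: point load 59 at a = 0.52: Pab(L + b)/(6LEI) = 24.17/EI
  at B: point load 59 at a = 0.52: Pab(L + a)/(6LEI) = 15.41/EI
  at A: triangular load, peak 31.6: w₀L³/(45EI) = 20.92/EI
  at B: triangular load, peak 31.6: 7w₀L³/(360EI) = 18.3/EI
  θ_A0 = 45.09/EI,  θ_B0 = 33.71/EI
Flexibility coefficients: a unit moment at one end gives L/(3EI) there and L/(6EI) at the far end, so f₁₁ = f₂₂ = 1.033/EI and f₁₂ = f₂₁ = 0.5167/EI.
Compatibility — zero rotation at each built-in end:
  1.033 M_A + 0.5167 M_B = 45.09
  0.5167 M_A + 1.033 M_B = 33.71
Solving the pair gives M_A = 36.43 kN·m and M_B = 14.41 kN·m (hogging).

M_A = 36.43 kN·m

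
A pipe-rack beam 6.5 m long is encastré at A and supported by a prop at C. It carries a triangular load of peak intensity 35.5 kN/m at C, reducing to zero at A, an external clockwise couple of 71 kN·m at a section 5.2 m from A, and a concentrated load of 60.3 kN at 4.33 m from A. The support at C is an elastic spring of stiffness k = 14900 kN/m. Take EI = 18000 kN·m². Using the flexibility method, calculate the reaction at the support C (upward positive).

R_C = 109 kN

Remove the prop at C; the released (primary) structure is a cantilever built in at A.
Primary-structure tip deflection at C by superposition:
  triangular load, peak 35.5 at the free end: 11w₀L⁴/(120EI) = 5809/EI
  clockwise couple 71 at a = 5.2: M₀a(2L − a)/(2EI) = 1440/EI
  point load 60.3 at a = 4.33: Pa²(3L − a)/(6EI) = 2858/EI
  δ_0 = 10107/EI
Tip deflection under a unit load at C: L³/(3EI) = 91.54/EI.
With EI = 18000 kN·m²: δ_0 = 0.56151 m and δ_{CC} = 0.005086 m/kN.
Compatibility — the spring shortens by R_C/k under the reaction it provides: δ_0 − R_C·δ_{CC} = R_C/k. With 1/k = 0.000067 m/kN, R_C = δ_0 / (δ_{CC} + 1/k) = 0.56151 / (0.005086 + 0.000067) = 109 kN.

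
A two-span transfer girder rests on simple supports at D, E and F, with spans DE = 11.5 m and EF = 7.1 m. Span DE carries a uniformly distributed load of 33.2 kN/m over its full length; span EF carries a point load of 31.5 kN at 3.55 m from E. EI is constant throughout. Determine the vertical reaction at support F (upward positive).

R_F = -34.3 kN

Release continuity at E by inserting a hinge; the redundant is the internal moment M_E. The primary structure is two simply-supported spans DE and EF.
Rotations at E on the released spans (each span's end-slope, ×1/EI):
  span DE: UDL 33.2: wL³/(24EI) = 2104/EI
  span EF: point load 31.5 at a = 3.55: Pab(L + b)/(6LEI) = 99.24/EI
  relative rotation θ_0 = (2104 + 99.24)/EI = 2203/EI
A unit hogging moment at E produces rotation L₁/(3EI) + L₂/(3EI) = 6.2/EI.
Slope continuity at E: θ_0 = M_E·6.2/EI, so M_E = 2203/6.2 = 355.3 kN·m (hogging).
Span EF, ΣM about F: R_E^{EF}·7.1 = 111.8 + 355.3, so R_E^{EF} = 65.8 kN and R_F = 31.5 − 65.8 = -34.3 kN.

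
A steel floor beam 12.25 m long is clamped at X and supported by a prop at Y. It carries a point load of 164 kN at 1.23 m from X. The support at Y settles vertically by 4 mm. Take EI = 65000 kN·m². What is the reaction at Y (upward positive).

R_Y = 1.973 kN

Release the roller at Y. Primary structure: cantilever fixed at X.
Free-end deflection of the primary structure under the applied loading (downward +):
  point load 164 at a = 1.23: Pa²(3L − a)/(6EI) = 1469/EI
Tip deflection under a unit load at Y: L³/(3EI) = 612.8/EI.
With EI = 65000 kN·m²: δ_0 = 0.022598 m and δ_{YY} = 0.009427 m/kN.
Compatibility — the beam at Y must follow the support down by 0.004 m: δ_0 − R_Y·δ_{YY} = 0.004, so R_Y = (0.022598 − 0.004)/0.009427 = 1.973 kN.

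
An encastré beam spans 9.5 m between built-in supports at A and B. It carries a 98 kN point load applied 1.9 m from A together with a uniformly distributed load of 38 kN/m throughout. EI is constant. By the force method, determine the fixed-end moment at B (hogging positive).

M_B = 315.6 kN·m

Take the two fixed-end moments M_A, M_B as redundants; the released structure is the simple span AB.
Simple-span end rotations at A and B under the given loads:
  at A: point load 98 at a = 1.9: Pab(L + b)/(6LEI) = 424.5/EI
  at B: point load 98 at a = 1.9: Pab(L + a)/(6LEI) = 283/EI
  at A: UDL 38: wL³/(24EI) = 1358/EI
  at B: UDL 38: wL³/(24EI) = 1358/EI
  θ_A0 = 1782/EI,  θ_B0 = 1641/EI
Flexibility coefficients: a unit moment at one end gives L/(3EI) there and L/(6EI) at the far end, so f₁₁ = f₂₂ = 3.167/EI and f₁₂ = f₂₁ = 1.583/EI.
Compatibility — zero rotation at each built-in end:
  3.167 M_A + 1.583 M_B = 1782
  1.583 M_A + 3.167 M_B = 1641
Solving the pair gives M_A = 405 kN·m and M_B = 315.6 kN·m (hogging).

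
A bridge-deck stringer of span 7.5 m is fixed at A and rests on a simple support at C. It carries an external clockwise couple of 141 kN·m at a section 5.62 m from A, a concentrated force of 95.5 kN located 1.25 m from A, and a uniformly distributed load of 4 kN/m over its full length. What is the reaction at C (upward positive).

Choose R_C as the redundant. The primary structure is the cantilever fixed at A.
Deflection at C on the released cantilever, summing each load's contribution:
  clockwise couple 141 at a = 5.62: M₀a(2L − a)/(2EI) = 3716/EI
  point load 95.5 at a = 1.25: Pa²(3L − a)/(6EI) = 528.5/EI
  UDL 4: wL⁴/(8EI) = 1582/EI
  δ_0 = 5827/EI
Flexibility coefficient — unit upward force at C: δ_{CC} = L³/(3EI) = 140.6/EI.
Compatibility at C: δ_0 − R_C·δ_{CC} = 0, so R_C = 5827/140.6 = 41.44 kN.

R_C = 41.44 kN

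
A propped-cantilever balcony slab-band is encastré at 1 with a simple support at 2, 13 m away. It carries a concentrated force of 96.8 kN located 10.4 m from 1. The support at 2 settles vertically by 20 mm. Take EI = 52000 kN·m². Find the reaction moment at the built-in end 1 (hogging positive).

Take the reaction at 2 as the redundant and release it; the primary structure is a cantilever fixed at 1.
Deflection at 2 on the released cantilever, summing each load's contribution:
  point load 96.8 at a = 10.4: Pa²(3L − a)/(6EI) = 49906/EI
Tip deflection under a unit load at 2: L³/(3EI) = 732.3/EI.
With EI = 52000 kN·m²: δ_0 = 0.95974 m and δ_{22} = 0.014083 m/kN.
Compatibility — the beam at 2 must follow the support down by 0.02 m: δ_0 − R_2·δ_{22} = 0.02, so R_2 = (0.95974 − 0.02)/0.014083 = 66.73 kN.
Moment equilibrium about 1: M_1 = Σ(load moments about 1) − R_2·L = 1007 − 66.73×13 = 139.3 kN·m.

M_1 = 139.3 kN·m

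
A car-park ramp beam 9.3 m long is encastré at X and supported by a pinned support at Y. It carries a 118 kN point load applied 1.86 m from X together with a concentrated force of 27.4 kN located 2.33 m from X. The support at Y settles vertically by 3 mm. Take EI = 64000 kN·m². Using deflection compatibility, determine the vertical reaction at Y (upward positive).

R_Y = 8.256 kN

Remove the prop at Y; the released (primary) structure is a cantilever built in at X.
Deflection at Y on the released cantilever, summing each load's contribution:
  point load 118 at a = 1.86: Pa²(3L − a)/(6EI) = 1772/EI
  point load 27.4 at a = 2.33: Pa²(3L − a)/(6EI) = 633.9/EI
  δ_0 = 2406/EI
Tip deflection under a unit load at Y: L³/(3EI) = 268.1/EI.
With EI = 64000 kN·m²: δ_0 = 0.037588 m and δ_{YY} = 0.004189 m/kN.
Compatibility — the beam at Y must follow the support down by 0.003 m: δ_0 − R_Y·δ_{YY} = 0.003, so R_Y = (0.037588 − 0.003)/0.004189 = 8.256 kN.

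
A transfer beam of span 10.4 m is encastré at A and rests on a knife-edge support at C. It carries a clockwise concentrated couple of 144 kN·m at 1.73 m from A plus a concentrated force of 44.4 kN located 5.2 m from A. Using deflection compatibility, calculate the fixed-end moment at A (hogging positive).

Choose R_C as the redundant. The primary structure is the cantilever fixed at A.
Deflection at C on the released cantilever, summing each load's contribution:
  clockwise couple 144 at a = 1.73: M₀a(2L − a)/(2EI) = 2375/EI
  point load 44.4 at a = 5.2: Pa²(3L − a)/(6EI) = 5202/EI
  δ_0 = 7578/EI
Tip deflection under a unit load at C: L³/(3EI) = 375/EI.
The prop prevents deflection at C: R_C = δ_0/δ_{CC} = 7578/375 = 20.21 kN.
Moment equilibrium about A: M_A = Σ(load moments about A) − R_C·L = 374.9 − 20.21×10.4 = 164.7 kN·m.

M_A = 164.7 kN·m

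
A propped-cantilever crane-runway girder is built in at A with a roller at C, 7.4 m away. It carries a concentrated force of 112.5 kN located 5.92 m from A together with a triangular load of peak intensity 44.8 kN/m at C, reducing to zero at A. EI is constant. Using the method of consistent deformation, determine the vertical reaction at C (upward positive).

R_C = 170.4 kN

Take the reaction at C as the redundant and release it; the primary structure is a cantilever fixed at A.
Downward deflection at the released point C due to the loads:
  point load 112.5 at a = 5.92: Pa²(3L − a)/(6EI) = 10698/EI
  triangular load, peak 44.8 at the free end: 11w₀L⁴/(120EI) = 12314/EI
  δ_0 = 23012/EI
Tip deflection under a unit load at C: L³/(3EI) = 135.1/EI.
The prop prevents deflection at C: R_C = δ_0/δ_{CC} = 23012/135.1 = 170.4 kN.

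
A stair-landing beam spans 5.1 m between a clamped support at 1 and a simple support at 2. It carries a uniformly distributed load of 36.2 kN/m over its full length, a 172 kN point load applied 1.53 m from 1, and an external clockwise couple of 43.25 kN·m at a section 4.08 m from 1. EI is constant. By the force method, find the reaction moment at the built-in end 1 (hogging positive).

M_1 = 255.2 kN·m

Release the roller at 2. Primary structure: cantilever fixed at 1.
Downward deflection at the released point 2 due to the loads:
  UDL 36.2: wL⁴/(8EI) = 3061/EI
  point load 172 at a = 1.53: Pa²(3L − a)/(6EI) = 924/EI
  clockwise couple 43.25 at a = 4.08: M₀a(2L − a)/(2EI) = 540/EI
  δ_0 = 4525/EI
Flexibility coefficient — unit upward force at 2: δ_{22} = L³/(3EI) = 44.22/EI.
The prop prevents deflection at 2: R_2 = δ_0/δ_{22} = 4525/44.22 = 102.3 kN.
Moment equilibrium about 1: M_1 = Σ(load moments about 1) − R_2·L = 777.2 − 102.3×5.1 = 255.2 kN·m.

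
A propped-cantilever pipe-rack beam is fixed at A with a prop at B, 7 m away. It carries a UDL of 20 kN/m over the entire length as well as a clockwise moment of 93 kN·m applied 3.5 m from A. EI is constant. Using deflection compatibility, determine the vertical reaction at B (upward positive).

R_B = 67.45 kN

Take the reaction at B as the redundant and release it; the primary structure is a cantilever fixed at A.
Primary-structure tip deflection at B by superposition:
  UDL 20: wL⁴/(8EI) = 6002/EI
  clockwise couple 93 at a = 3.5: M₀a(2L − a)/(2EI) = 1709/EI
  δ_0 = 7711/EI
Flexibility coefficient — unit upward force at B: δ_{BB} = L³/(3EI) = 114.3/EI.
Compatibility at B: δ_0 − R_B·δ_{BB} = 0, so R_B = 7711/114.3 = 67.45 kN.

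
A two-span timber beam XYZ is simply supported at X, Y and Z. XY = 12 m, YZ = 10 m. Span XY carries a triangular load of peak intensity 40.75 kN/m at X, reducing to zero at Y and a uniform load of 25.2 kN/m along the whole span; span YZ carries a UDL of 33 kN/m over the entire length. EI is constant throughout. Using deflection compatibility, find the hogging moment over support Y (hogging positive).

Take M_Y as the redundant. Released structure: two simple spans XY and YZ with a hinge at Y.
Discontinuity in slope at Y on the released structure — sum the simple-span end rotations:
  span XY: triangular load, peak 40.75: 7w₀L³/(360EI) = 1369/EI
  span XY: UDL 25.2: wL³/(24EI) = 1814/EI
  span YZ: UDL 33: wL³/(24EI) = 1375/EI
  relative rotation θ_0 = (3184 + 1375)/EI = 4559/EI
A unit hogging moment at Y produces rotation L₁/(3EI) + L₂/(3EI) = 7.333/EI.
Slope continuity at Y: θ_0 = M_Y·7.333/EI, so M_Y = 4559/7.333 = 621.6 kN·m (hogging).

M_Y = 621.6 kN·m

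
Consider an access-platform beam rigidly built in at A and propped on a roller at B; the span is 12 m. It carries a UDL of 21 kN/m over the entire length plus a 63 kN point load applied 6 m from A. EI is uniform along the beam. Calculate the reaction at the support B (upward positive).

R_B = 114.2 kN

Release the roller at B. Primary structure: cantilever fixed at A.
Primary-structure tip deflection at B by superposition:
  UDL 21: wL⁴/(8EI) = 54432/EI
  point load 63 at a = 6: Pa²(3L − a)/(6EI) = 11340/EI
  δ_0 = 65772/EI
Flexibility coefficient — unit upward force at B: δ_{BB} = L³/(3EI) = 576/EI.
The prop prevents deflection at B: R_B = δ_0/δ_{BB} = 65772/576 = 114.2 kN.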